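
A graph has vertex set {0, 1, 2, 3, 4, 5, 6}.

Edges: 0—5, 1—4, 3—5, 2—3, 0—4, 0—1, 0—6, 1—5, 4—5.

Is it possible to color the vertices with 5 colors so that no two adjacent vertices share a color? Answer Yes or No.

Yes

The chromatic number is 4. 0, 1, 4, 5 are mutually adjacent (a clique of size 4), so at least 4 colors are needed.
4 colors suffice: color red → {0, 3}; color blue → {2, 5, 6}; color green → {1}; color yellow → {4}.
Since 5 ≥ 4, a proper 5-coloring certainly exists.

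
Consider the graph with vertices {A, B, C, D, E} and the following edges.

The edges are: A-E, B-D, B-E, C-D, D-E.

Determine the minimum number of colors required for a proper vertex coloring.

B, D, E form a triangle, so at least 3 colors are needed.
3 colors suffice: color 1 → {C, E}; color 2 → {A, D}; color 3 → {B}. Each edge has distinct colors on its endpoints.

3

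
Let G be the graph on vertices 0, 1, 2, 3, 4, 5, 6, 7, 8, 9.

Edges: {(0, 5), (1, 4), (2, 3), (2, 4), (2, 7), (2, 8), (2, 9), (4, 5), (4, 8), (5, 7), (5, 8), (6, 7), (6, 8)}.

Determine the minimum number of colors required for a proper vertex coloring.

3

2, 4, 8 are mutually adjacent, so at least 3 colors are needed.
3 colors suffice: color a → {1, 2, 5, 6}; color b → {0, 3, 4, 7, 9}; color c → {8}. Every edge joins two different colors.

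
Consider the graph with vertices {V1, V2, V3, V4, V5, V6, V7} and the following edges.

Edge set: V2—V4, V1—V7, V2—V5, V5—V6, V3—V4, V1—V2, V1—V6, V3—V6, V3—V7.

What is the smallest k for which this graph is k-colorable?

The cycle V3-V6-V1-V2-V4-V3 has odd length 5, so it cannot be 2-colored; at least 3 colors are needed.
3 colors suffice: color red → {V1, V3, V5}; color blue → {V2, V6, V7}; color green → {V4}. Each edge has distinct colors on its endpoints.

3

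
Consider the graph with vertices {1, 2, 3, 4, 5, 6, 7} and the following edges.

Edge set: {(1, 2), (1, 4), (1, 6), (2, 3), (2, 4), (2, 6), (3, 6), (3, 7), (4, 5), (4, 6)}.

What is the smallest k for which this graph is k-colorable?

1, 2, 4, 6 are pairwise adjacent (a clique of size 4), so at least 4 colors are needed.
4 colors suffice: 1=yellow, 2=blue, 3=red, 4=red, 5=blue, 6=green, 7=blue. No two adjacent vertices share a color.

4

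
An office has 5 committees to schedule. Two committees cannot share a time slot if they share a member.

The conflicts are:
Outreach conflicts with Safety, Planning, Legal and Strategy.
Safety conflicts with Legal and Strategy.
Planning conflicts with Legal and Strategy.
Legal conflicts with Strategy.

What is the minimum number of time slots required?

Outreach, Planning, Legal, Strategy all conflict with each other, so at least 4 time slots are needed.
4 time slots suffice: time slot 1 → {Strategy}; time slot 2 → {Outreach}; time slot 3 → {Legal}; time slot 4 → {Safety, Planning}. Each listed conflict is separated.

4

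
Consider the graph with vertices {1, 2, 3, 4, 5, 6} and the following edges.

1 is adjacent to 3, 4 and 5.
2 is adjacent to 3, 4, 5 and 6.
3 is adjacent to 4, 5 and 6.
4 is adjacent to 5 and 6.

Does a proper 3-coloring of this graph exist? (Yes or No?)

No

1, 3, 4, 5 form a clique, so at least 4 colors are needed.
So 3 colors are not enough.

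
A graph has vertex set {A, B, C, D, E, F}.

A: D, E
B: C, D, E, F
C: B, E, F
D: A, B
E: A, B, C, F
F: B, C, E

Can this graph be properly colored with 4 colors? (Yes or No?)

Yes

The chromatic number is 4. B, C, E, F are pairwise adjacent (a clique of size 4), so at least 4 colors are needed.
One proper 4-coloring: A=blue, B=blue, C=yellow, D=red, E=red, F=green.
That is already a proper 4-coloring.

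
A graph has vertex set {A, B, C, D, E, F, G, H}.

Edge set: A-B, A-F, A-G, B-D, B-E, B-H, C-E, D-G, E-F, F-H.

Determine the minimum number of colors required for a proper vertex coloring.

2

A and F are adjacent, so at least 2 colors are needed.
2 colors suffice: color 1 → {B, C, F, G}; color 2 → {A, D, E, H}. Each edge has distinct colors on its endpoints.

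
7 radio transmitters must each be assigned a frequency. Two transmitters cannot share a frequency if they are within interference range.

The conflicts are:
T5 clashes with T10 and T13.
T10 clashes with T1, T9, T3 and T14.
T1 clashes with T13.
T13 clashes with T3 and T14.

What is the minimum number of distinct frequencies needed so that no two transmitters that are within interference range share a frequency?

T10 and T1 conflict, so at least 2 frequencies are needed.
2 frequencies suffice: frequency 1 → {T10, T13}; frequency 2 → {T5, T1, T9, T3, T14}. Every pair that conflicts lands in different frequencies.

2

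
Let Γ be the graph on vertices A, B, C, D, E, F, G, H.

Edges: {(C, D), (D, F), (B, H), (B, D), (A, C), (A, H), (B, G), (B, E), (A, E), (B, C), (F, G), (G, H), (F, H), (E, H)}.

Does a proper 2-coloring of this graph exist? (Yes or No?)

F, G, H are mutually adjacent, so at least 3 colors are needed.
So 2 colors are not enough.

No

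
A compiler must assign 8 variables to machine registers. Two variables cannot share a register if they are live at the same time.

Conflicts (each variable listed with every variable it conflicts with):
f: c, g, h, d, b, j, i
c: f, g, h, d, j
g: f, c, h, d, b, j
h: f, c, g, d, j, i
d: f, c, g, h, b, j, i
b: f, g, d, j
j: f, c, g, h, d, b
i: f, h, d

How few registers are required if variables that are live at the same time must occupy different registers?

f, c, g, h, d, j are mutually in conflict, so at least 6 registers are needed.
6 registers suffice: register 1 → {d}; register 2 → {f}; register 3 → {h, b}; register 4 → {j, i}; register 5 → {g}; register 6 → {c}. Each listed conflict is separated.

6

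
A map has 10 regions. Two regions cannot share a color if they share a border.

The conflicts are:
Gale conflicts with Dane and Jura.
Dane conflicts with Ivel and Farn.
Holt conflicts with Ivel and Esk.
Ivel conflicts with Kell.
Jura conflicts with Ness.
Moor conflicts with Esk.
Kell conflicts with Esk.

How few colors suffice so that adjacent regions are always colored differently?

Holt and Ivel conflict, so at least 2 colors are needed.
2 colors suffice: color 1 → {Gale, Ivel, Farn, Ness, Esk}; color 2 → {Dane, Holt, Jura, Moor, Kell}. No two conflicting regions share a color.

2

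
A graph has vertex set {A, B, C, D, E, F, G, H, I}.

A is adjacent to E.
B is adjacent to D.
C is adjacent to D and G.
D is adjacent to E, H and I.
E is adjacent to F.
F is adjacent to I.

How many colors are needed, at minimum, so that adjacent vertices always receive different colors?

C and G are adjacent, so at least 2 colors are needed.
One proper 2-coloring: A=1, B=2, C=2, D=1, E=2, F=1, G=1, H=2, I=2. No two adjacent vertices share a color.

2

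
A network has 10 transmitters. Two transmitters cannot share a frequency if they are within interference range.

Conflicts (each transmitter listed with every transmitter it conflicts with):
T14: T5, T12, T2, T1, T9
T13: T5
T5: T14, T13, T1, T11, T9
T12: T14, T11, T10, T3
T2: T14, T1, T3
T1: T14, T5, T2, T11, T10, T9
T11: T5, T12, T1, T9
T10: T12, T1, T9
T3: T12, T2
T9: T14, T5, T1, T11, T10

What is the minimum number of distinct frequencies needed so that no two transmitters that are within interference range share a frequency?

T5, T1, T11, T9 pairwise conflict, so at least 4 frequencies are needed.
A valid assignment using 4 frequencies: T14=2, T13=1, T5=4, T12=1, T2=3, T1=1, T11=2, T10=2, T3=2, T9=3. No two conflicting transmitters share a frequency.

4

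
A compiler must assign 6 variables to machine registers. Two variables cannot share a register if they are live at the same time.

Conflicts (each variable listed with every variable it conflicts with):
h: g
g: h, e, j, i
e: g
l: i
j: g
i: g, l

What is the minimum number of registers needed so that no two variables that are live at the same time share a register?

2

g and e conflict, so at least 2 registers are needed.
A valid assignment using 2 registers: h=2, g=1, e=2, l=1, j=2, i=2. Each listed conflict is separated.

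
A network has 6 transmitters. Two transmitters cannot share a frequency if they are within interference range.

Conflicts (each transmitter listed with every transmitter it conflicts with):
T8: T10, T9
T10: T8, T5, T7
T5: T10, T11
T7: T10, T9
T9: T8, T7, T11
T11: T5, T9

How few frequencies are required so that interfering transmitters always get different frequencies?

3

The cycle T8-T10-T5-T11-T9-T8 has odd length 5, so it cannot be 2-colored; at least 3 frequencies are needed.
3 frequencies suffice: T8=2, T10=1, T5=2, T7=2, T9=1, T11=3. Every pair that conflicts lands in different frequencies.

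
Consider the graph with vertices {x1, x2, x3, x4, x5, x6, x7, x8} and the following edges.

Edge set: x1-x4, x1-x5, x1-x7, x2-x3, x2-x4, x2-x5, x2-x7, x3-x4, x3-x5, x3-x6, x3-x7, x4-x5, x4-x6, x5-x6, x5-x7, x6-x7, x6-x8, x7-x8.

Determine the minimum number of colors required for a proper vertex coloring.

4

x3, x5, x6, x7 are pairwise adjacent (a clique of size 4), so at least 4 colors are needed.
A valid assignment using 4 colors: x1=3, x2=3, x3=4, x4=1, x5=2, x6=3, x7=1, x8=2. Every edge joins two different colors.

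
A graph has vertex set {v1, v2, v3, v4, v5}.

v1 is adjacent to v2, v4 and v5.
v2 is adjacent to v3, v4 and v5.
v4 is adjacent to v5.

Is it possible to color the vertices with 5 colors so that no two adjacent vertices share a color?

Yes

The chromatic number is 4. v1, v2, v4, v5 are mutually adjacent (a clique of size 4), so at least 4 colors are needed.
4 colors suffice: color 1 → {v2}; color 2 → {v1, v3}; color 3 → {v5}; color 4 → {v4}.
Since 5 ≥ 4, a proper 5-coloring certainly exists.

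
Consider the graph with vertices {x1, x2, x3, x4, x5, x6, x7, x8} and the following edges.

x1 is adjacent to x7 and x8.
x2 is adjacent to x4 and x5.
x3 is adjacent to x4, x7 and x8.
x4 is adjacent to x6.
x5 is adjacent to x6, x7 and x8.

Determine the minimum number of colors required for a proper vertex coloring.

3

The cycle x2-x5-x8-x3-x4-x2 has odd length 5, so it cannot be 2-colored; at least 3 colors are needed.
A valid assignment using 3 colors: x1=1, x2=3, x3=1, x4=2, x5=1, x6=3, x7=2, x8=2. No two adjacent vertices share a color.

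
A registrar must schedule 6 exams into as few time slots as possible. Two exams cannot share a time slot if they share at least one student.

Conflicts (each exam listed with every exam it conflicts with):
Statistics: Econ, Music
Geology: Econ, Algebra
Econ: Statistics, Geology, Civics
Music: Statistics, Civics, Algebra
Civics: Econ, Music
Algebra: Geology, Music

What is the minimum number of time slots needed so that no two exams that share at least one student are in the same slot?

The cycle Music-Algebra-Geology-Econ-Civics-Music has odd length 5, so it cannot be 2-colored; at least 3 time slots are needed.
Using 3 time slots: Statistics=2, Geology=2, Econ=1, Music=1, Civics=2, Algebra=3. Every pair that conflicts lands in different time slots.

3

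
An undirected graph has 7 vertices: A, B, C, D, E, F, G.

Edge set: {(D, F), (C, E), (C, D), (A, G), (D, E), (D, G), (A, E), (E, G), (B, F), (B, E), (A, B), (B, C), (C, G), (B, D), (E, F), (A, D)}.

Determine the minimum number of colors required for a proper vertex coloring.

A, B, D, E are mutually adjacent (a clique of size 4), so at least 4 colors are needed.
4 colors suffice: color 1 → {E}; color 2 → {D}; color 3 → {B, G}; color 4 → {A, C, F}. No two adjacent vertices share a color.

4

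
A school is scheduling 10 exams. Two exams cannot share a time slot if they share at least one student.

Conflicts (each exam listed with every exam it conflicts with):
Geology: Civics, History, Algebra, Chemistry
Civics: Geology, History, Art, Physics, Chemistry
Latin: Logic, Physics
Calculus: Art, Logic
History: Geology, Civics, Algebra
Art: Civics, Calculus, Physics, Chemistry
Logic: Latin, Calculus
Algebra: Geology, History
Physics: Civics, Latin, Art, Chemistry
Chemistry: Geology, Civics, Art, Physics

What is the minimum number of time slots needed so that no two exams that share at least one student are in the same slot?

Civics, Art, Physics, Chemistry are mutually in conflict, so at least 4 time slots are needed.
4 time slots suffice: Geology=2, Civics=1, Latin=3, Calculus=2, History=3, Art=4, Logic=1, Algebra=1, Physics=2, Chemistry=3. Every pair that conflicts lands in different time slots.

4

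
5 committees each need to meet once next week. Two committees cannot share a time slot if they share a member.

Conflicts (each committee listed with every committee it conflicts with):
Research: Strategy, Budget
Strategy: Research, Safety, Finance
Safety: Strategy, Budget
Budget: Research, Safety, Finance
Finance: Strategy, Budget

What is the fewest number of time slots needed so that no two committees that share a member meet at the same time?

2

Research and Budget conflict, so at least 2 time slots are needed.
2 time slots suffice: time slot 1 → {Strategy, Budget}; time slot 2 → {Research, Safety, Finance}. Each listed conflict is separated.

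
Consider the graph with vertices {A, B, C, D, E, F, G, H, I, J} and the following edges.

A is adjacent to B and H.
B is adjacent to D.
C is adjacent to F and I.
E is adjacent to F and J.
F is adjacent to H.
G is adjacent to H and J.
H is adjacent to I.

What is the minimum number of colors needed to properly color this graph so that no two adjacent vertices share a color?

The cycle E-F-H-G-J-E has odd length 5, so it cannot be 2-colored; at least 3 colors are needed.
3 colors suffice: color 1 → {B, C, H, J}; color 2 → {A, D, F, G, I}; color 3 → {E}. Every edge joins two different colors.

3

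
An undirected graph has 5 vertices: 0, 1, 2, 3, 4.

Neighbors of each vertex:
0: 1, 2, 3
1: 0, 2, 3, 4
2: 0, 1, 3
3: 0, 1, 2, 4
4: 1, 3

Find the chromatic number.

0, 1, 2, 3 are pairwise adjacent (a clique of size 4), so at least 4 colors are needed.
4 colors suffice: color red → {3}; color blue → {1}; color green → {0, 4}; color yellow → {2}. Every edge joins two different colors.

4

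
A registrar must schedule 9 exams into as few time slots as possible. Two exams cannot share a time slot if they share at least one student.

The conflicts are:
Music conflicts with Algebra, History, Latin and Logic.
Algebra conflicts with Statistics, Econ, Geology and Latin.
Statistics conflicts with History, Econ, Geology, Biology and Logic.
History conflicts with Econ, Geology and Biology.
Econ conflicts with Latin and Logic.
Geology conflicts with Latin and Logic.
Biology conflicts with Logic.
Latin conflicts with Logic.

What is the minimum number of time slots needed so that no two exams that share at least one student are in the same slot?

Statistics, Econ, Logic are mutually in conflict, so at least 3 time slots are needed.
3 time slots suffice: Music=3, Algebra=1, Statistics=2, History=1, Econ=3, Geology=3, Biology=3, Latin=2, Logic=1. Each listed conflict is separated.

3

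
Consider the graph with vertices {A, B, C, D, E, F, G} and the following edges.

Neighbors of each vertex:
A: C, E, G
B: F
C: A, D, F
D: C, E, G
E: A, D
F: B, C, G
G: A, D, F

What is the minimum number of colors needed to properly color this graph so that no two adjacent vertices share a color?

2

D and E are adjacent, so at least 2 colors are needed.
2 colors suffice: color red → {A, D, F}; color blue → {B, C, E, G}. No two adjacent vertices share a color.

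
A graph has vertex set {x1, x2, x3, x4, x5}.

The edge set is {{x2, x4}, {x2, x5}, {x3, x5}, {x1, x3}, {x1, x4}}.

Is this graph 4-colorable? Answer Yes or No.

The chromatic number is 3. The cycle x2-x4-x1-x3-x5-x2 has odd length 5, so it cannot be 2-colored; at least 3 colors are needed.
One proper 3-coloring: x1=1, x2=1, x3=3, x4=2, x5=2.
Since 4 ≥ 3, a proper 4-coloring certainly exists.

Yes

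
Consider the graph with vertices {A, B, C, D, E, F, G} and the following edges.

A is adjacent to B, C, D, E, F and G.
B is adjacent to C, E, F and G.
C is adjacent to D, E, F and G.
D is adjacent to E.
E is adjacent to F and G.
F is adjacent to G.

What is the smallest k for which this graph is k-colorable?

6

A, B, C, E, F, G form a clique, so at least 6 colors are needed.
6 colors suffice: A=2, B=4, C=1, D=4, E=3, F=6, G=5. Every edge joins two different colors.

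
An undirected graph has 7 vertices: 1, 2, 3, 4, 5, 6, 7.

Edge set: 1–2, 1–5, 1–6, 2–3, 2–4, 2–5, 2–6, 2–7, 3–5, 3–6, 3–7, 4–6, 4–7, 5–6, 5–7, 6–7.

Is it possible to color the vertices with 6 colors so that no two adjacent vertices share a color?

Yes

The chromatic number is 5. 2, 3, 5, 6, 7 form a clique, so at least 5 colors are needed.
5 colors suffice: color red → {2}; color blue → {6}; color green → {1, 7}; color yellow → {4, 5}; color purple → {3}.
Since 6 ≥ 5, a proper 6-coloring certainly exists.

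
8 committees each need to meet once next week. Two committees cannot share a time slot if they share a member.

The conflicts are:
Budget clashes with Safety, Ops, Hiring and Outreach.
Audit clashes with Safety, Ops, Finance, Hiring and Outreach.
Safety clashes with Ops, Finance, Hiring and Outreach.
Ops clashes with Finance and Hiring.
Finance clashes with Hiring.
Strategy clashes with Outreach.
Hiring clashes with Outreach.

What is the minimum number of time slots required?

Audit, Safety, Ops, Finance, Hiring all conflict with each other, so at least 5 time slots are needed.
5 time slots suffice: time slot 1 → {Safety, Strategy}; time slot 2 → {Hiring}; time slot 3 → {Ops, Outreach}; time slot 4 → {Budget, Audit}; time slot 5 → {Finance}. Every pair that conflicts lands in different time slots.

5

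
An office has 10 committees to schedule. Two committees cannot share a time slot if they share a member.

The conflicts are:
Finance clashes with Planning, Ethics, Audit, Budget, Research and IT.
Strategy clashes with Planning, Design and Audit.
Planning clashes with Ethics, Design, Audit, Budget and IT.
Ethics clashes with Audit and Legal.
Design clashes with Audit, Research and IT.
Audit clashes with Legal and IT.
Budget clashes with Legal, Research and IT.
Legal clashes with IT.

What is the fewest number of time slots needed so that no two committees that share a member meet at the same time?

Strategy, Planning, Design, Audit are mutually in conflict, so at least 4 time slots are needed.
Using 4 time slots: Finance=4, Strategy=3, Planning=2, Ethics=3, Design=4, Audit=1, Budget=1, Legal=2, Research=2, IT=3. Every pair that conflicts lands in different time slots.

4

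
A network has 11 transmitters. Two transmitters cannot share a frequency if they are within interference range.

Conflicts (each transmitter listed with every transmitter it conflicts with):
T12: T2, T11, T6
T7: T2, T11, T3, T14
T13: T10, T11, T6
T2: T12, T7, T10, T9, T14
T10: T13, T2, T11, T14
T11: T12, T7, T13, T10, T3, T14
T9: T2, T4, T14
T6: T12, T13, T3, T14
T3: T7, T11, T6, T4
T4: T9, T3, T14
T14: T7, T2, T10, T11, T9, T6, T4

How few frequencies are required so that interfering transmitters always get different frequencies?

3

T7, T11, T3 are mutually in conflict, so at least 3 frequencies are needed.
3 frequencies suffice: T12=1, T7=3, T13=1, T2=2, T10=3, T11=2, T9=3, T6=2, T3=1, T4=2, T14=1. No two conflicting transmitters share a frequency.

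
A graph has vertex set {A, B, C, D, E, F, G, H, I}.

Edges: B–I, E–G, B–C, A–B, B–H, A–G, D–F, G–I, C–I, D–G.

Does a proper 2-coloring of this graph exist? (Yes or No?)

No

B, C, I are pairwise adjacent, so at least 3 colors are needed.
So 2 colors are not enough.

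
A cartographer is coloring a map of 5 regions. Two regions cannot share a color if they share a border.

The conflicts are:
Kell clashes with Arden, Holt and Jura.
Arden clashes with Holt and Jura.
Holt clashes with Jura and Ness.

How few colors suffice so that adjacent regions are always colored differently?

Kell, Arden, Holt, Jura pairwise conflict, so at least 4 colors are needed.
4 colors suffice: color 1 → {Holt}; color 2 → {Kell, Ness}; color 3 → {Arden}; color 4 → {Jura}. Each listed conflict is separated.

4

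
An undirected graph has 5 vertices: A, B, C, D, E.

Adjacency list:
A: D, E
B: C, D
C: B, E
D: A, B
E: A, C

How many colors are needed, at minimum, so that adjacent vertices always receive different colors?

The cycle C-B-D-A-E-C has odd length 5, so it cannot be 2-colored; at least 3 colors are needed.
3 colors suffice: color 1 → {C, D}; color 2 → {A, B}; color 3 → {E}. No two adjacent vertices share a color.

3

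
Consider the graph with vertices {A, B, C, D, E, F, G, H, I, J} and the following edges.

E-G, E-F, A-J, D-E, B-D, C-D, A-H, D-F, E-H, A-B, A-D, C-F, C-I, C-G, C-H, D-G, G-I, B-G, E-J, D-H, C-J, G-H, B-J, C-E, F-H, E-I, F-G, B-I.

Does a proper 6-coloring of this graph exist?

Yes

The chromatic number is 6. C, D, E, F, G, H are mutually adjacent (a clique of size 6), so at least 6 colors are needed.
6 colors suffice: A=4, B=2, C=2, D=3, E=4, F=6, G=1, H=5, I=3, J=1.
That is already a proper 6-coloring.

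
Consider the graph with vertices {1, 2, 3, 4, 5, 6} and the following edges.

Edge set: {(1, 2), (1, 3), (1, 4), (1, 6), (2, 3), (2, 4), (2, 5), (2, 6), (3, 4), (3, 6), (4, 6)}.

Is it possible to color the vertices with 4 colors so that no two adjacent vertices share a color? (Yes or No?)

1, 2, 3, 4, 6 are pairwise adjacent (a clique of size 5), so at least 5 colors are needed.
So 4 colors are not enough.

No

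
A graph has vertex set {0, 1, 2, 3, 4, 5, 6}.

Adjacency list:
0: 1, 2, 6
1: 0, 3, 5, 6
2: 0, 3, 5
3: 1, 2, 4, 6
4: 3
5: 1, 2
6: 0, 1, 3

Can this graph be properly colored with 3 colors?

Yes

The chromatic number is 3. 0, 1, 6 are pairwise adjacent, so at least 3 colors are needed.
3 colors suffice: color red → {0, 3, 5}; color blue → {1, 2, 4}; color green → {6}.
That is already a proper 3-coloring.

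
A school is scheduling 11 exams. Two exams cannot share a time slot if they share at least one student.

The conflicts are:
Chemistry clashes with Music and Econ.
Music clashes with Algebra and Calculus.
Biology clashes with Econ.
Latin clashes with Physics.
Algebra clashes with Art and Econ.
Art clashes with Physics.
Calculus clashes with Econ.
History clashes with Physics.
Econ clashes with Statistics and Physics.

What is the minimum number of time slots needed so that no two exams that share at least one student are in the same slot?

2

Art and Physics conflict, so at least 2 time slots are needed.
Using 2 time slots: Chemistry=2, Music=1, Biology=2, Latin=1, Algebra=2, Art=1, Calculus=2, History=1, Econ=1, Statistics=2, Physics=2. No two conflicting exams share a time slot.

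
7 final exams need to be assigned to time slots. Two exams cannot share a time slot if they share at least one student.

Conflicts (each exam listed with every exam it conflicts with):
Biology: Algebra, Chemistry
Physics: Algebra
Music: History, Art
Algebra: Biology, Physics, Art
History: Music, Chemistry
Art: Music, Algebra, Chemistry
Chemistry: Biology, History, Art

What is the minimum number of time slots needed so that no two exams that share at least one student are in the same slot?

2

Biology and Chemistry conflict, so at least 2 time slots are needed.
A valid assignment using 2 time slots: Biology=2, Physics=2, Music=1, Algebra=1, History=2, Art=2, Chemistry=1. Every pair that conflicts lands in different time slots.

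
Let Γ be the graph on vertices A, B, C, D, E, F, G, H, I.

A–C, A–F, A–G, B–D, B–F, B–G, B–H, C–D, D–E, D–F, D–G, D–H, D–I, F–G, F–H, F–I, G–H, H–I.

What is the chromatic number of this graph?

B, D, F, G, H are pairwise adjacent (a clique of size 5), so at least 5 colors are needed.
One proper 5-coloring: A=1, B=5, C=2, D=1, E=2, F=2, G=4, H=3, I=4. No two adjacent vertices share a color.

5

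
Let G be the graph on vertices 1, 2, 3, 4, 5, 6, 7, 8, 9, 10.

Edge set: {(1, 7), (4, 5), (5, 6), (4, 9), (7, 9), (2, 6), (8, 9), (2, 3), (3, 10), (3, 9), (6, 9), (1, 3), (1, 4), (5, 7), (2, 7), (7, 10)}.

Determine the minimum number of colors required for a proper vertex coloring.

2

2 and 7 are adjacent, so at least 2 colors are needed.
One proper 2-coloring: 1=a, 2=a, 3=b, 4=b, 5=a, 6=b, 7=b, 8=b, 9=a, 10=a. Every edge joins two different colors.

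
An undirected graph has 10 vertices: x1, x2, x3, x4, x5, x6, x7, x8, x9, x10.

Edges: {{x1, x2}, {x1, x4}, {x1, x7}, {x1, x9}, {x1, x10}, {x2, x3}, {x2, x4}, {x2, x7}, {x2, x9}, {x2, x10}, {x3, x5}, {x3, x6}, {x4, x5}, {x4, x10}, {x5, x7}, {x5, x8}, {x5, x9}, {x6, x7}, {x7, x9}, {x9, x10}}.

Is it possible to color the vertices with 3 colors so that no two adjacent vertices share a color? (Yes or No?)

No

x1, x2, x7, x9 are pairwise adjacent (a clique of size 4), so at least 4 colors are needed.
So 3 colors are not enough.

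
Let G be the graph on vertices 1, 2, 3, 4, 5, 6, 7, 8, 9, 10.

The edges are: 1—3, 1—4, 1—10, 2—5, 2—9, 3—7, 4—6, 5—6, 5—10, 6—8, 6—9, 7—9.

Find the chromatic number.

The cycle 10-5-6-4-1-10 has odd length 5, so it cannot be 2-colored; at least 3 colors are needed.
3 colors suffice: color a → {1, 2, 6, 7}; color b → {3, 4, 5, 8, 9}; color c → {10}. Each edge has distinct colors on its endpoints.

3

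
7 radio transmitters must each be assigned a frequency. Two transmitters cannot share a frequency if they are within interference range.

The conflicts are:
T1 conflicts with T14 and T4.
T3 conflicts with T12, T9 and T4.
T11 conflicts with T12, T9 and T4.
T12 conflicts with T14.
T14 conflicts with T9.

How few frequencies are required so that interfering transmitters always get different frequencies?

The cycle T14-T9-T3-T4-T1-T14 has odd length 5, so it cannot be 2-colored; at least 3 frequencies are needed.
Using 3 frequencies: T1=3, T3=1, T11=1, T12=2, T14=1, T9=2, T4=2. Each listed conflict is separated.

3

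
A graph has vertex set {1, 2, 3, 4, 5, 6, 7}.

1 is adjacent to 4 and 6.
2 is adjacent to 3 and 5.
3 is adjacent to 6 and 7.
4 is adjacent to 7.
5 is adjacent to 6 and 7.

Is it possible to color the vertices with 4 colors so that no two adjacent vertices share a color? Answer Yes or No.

The chromatic number is 3. The cycle 7-3-6-1-4-7 has odd length 5, so it cannot be 2-colored; at least 3 colors are needed.
A valid assignment using 3 colors: 1=green, 2=red, 3=blue, 4=blue, 5=blue, 6=red, 7=red.
Since 4 ≥ 3, a proper 4-coloring certainly exists.

Yes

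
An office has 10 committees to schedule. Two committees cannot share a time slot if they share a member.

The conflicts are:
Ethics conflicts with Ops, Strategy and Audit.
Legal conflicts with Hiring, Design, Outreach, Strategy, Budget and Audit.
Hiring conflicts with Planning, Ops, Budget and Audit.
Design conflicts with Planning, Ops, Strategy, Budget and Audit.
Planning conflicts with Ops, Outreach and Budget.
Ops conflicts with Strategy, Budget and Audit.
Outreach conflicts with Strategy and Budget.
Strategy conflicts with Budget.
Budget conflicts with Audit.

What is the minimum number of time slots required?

Design, Ops, Strategy, Budget all conflict with each other, so at least 4 time slots are needed.
4 time slots suffice: time slot 1 → {Ethics, Budget}; time slot 2 → {Legal, Ops}; time slot 3 → {Planning, Strategy, Audit}; time slot 4 → {Hiring, Design, Outreach}. No two conflicting committees share a time slot.

4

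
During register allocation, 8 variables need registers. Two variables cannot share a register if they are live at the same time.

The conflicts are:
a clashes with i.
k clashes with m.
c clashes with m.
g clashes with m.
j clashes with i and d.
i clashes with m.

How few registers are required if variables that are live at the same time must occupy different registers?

c and m conflict, so at least 2 registers are needed.
2 registers suffice: register 1 → {a, j, m}; register 2 → {k, c, g, i, d}. Every pair that conflicts lands in different registers.

2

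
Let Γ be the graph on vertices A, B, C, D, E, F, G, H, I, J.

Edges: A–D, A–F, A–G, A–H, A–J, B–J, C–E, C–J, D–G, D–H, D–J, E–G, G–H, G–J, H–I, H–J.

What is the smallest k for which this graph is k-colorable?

5

A, D, G, H, J are mutually adjacent (a clique of size 5), so at least 5 colors are needed.
One proper 5-coloring: A=3, B=2, C=2, D=5, E=1, F=1, G=2, H=4, I=1, J=1. No two adjacent vertices share a color.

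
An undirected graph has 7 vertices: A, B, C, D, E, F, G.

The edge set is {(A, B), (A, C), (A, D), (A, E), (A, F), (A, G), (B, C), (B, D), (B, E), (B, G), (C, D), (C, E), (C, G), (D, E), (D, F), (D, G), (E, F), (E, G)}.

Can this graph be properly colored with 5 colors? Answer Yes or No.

No

A, B, C, D, E, G are mutually adjacent (a clique of size 6), so at least 6 colors are needed.
So 5 colors are not enough.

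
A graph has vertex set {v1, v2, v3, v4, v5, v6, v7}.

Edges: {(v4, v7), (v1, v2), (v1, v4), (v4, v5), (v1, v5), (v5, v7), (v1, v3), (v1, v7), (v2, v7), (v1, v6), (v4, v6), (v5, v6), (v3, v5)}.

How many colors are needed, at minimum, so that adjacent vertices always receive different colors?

4

v1, v4, v5, v7 are pairwise adjacent (a clique of size 4), so at least 4 colors are needed.
One proper 4-coloring: v1=red, v2=blue, v3=green, v4=yellow, v5=blue, v6=green, v7=green. No two adjacent vertices share a color.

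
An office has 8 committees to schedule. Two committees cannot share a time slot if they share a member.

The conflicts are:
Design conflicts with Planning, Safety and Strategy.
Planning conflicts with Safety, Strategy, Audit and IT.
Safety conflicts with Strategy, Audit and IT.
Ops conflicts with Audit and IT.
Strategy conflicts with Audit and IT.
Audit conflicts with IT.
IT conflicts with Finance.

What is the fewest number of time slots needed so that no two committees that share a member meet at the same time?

Planning, Safety, Strategy, Audit, IT are mutually in conflict, so at least 5 time slots are needed.
5 time slots suffice: time slot 1 → {Design, IT}; time slot 2 → {Safety, Ops, Finance}; time slot 3 → {Audit}; time slot 4 → {Planning}; time slot 5 → {Strategy}. No two conflicting committees share a time slot.

5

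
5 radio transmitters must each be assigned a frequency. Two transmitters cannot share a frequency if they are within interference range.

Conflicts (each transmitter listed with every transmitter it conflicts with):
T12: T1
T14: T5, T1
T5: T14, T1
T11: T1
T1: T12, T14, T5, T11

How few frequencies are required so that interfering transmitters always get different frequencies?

T14, T5, T1 pairwise conflict, so at least 3 frequencies are needed.
3 frequencies suffice: frequency 1 → {T1}; frequency 2 → {T12, T14, T11}; frequency 3 → {T5}. Each listed conflict is separated.

3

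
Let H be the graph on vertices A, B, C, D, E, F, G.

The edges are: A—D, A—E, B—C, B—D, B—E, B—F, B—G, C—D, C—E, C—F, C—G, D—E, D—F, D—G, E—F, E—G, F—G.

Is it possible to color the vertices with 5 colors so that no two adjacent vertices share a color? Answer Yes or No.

B, C, D, E, F, G form a clique, so at least 6 colors are needed.
So 5 colors are not enough.

No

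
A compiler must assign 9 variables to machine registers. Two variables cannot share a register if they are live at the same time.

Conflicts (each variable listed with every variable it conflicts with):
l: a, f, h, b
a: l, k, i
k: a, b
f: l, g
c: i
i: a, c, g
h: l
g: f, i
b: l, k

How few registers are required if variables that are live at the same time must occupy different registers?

The cycle l-a-i-g-f-l has odd length 5, so it cannot be 2-colored; at least 3 registers are needed.
3 registers suffice: register 1 → {l, k, i}; register 2 → {a, f, c, h, b}; register 3 → {g}. Every pair that conflicts lands in different registers.

3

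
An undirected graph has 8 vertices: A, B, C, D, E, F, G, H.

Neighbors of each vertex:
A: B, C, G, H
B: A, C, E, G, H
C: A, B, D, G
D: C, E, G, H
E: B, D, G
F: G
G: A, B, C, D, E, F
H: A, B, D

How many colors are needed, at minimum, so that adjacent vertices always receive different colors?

A, B, C, G form a clique, so at least 4 colors are needed.
4 colors suffice: A=yellow, B=blue, C=green, D=blue, E=green, F=blue, G=red, H=red. No two adjacent vertices share a color.

4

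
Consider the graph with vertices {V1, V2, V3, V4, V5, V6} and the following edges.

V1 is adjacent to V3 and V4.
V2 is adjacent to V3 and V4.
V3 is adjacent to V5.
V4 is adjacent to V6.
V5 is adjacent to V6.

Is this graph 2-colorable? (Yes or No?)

No

The cycle V6-V4-V2-V3-V5-V6 has odd length 5, so it cannot be 2-colored; at least 3 colors are needed.
So 2 colors are not enough.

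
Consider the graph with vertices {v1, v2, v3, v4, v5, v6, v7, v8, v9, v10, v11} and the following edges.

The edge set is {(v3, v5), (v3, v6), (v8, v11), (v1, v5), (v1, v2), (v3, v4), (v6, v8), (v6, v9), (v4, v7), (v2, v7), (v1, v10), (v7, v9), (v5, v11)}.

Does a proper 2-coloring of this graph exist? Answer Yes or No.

No

The cycle v8-v11-v5-v3-v6-v8 has odd length 5, so it cannot be 2-colored; at least 3 colors are needed.
So 2 colors are not enough.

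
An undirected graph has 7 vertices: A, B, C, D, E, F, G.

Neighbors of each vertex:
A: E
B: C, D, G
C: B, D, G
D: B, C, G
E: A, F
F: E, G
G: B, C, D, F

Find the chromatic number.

B, C, D, G are mutually adjacent (a clique of size 4), so at least 4 colors are needed.
4 colors suffice: color red → {E, G}; color blue → {A, D, F}; color green → {C}; color yellow → {B}. No two adjacent vertices share a color.

4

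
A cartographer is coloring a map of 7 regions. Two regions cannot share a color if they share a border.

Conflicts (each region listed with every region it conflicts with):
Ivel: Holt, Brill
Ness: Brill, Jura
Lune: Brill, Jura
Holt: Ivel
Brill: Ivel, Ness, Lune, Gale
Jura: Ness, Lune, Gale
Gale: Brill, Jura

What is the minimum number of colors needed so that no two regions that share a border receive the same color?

2

Ness and Jura conflict, so at least 2 colors are needed.
2 colors suffice: color 1 → {Holt, Brill, Jura}; color 2 → {Ivel, Ness, Lune, Gale}. No two conflicting regions share a color.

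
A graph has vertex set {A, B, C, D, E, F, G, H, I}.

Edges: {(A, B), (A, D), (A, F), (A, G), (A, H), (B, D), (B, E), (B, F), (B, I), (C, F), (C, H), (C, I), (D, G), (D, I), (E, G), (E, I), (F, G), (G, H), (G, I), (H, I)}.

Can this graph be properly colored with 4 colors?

The chromatic number is 3. A, G, H are mutually adjacent, so at least 3 colors are needed.
3 colors suffice: A=blue, B=red, C=red, D=green, E=green, F=green, G=red, H=green, I=blue.
Since 4 ≥ 3, a proper 4-coloring certainly exists.

Yes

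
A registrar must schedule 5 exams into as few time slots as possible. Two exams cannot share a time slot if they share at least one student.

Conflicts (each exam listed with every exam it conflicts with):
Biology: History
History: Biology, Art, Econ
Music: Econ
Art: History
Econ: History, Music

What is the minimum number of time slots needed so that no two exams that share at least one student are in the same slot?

History and Art conflict, so at least 2 time slots are needed.
2 time slots suffice: Biology=2, History=1, Music=1, Art=2, Econ=2. Every pair that conflicts lands in different time slots.

2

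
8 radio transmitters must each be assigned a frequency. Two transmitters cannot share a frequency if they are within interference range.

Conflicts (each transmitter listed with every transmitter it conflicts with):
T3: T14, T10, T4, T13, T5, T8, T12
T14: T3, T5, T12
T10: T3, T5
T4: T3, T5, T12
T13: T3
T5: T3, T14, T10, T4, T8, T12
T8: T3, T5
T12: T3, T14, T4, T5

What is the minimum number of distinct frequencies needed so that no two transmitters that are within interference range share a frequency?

4

T3, T14, T5, T12 are mutually in conflict, so at least 4 frequencies are needed.
4 frequencies suffice: frequency 1 → {T3}; frequency 2 → {T13, T5}; frequency 3 → {T10, T8, T12}; frequency 4 → {T14, T4}. Every pair that conflicts lands in different frequencies.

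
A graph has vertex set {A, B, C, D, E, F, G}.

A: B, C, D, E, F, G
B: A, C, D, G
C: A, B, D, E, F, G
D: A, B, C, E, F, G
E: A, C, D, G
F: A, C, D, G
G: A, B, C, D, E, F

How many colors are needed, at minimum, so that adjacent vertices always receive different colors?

5

A, C, D, E, G are pairwise adjacent (a clique of size 5), so at least 5 colors are needed.
5 colors suffice: color 1 → {C}; color 2 → {D}; color 3 → {A}; color 4 → {G}; color 5 → {B, E, F}. No two adjacent vertices share a color.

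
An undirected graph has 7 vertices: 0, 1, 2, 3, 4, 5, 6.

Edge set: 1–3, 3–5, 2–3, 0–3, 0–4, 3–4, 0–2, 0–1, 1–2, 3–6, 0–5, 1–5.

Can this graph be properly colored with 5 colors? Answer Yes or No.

Yes

The chromatic number is 4. 0, 1, 3, 5 are mutually adjacent (a clique of size 4), so at least 4 colors are needed.
4 colors suffice: color a → {3}; color b → {0, 6}; color c → {1, 4}; color d → {2, 5}.
Since 5 ≥ 4, a proper 5-coloring certainly exists.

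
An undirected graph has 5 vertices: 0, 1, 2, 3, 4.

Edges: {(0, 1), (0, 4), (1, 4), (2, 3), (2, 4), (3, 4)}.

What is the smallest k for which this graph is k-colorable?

3

2, 3, 4 form a triangle, so at least 3 colors are needed.
3 colors suffice: color red → {4}; color blue → {1, 2}; color green → {0, 3}. Each edge has distinct colors on its endpoints.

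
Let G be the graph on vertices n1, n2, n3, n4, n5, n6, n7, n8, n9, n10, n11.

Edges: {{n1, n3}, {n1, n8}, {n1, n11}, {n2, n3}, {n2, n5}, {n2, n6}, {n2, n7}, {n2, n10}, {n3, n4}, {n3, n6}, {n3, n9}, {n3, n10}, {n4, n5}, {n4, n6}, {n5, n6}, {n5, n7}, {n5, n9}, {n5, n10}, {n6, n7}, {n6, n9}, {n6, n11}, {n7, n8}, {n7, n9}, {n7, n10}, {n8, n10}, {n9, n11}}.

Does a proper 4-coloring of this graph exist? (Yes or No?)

The chromatic number is 4. n5, n6, n7, n9 are mutually adjacent (a clique of size 4), so at least 4 colors are needed.
A valid assignment using 4 colors: n1=1, n2=4, n3=2, n4=3, n5=2, n6=1, n7=3, n8=2, n9=4, n10=1, n11=2.
That is already a proper 4-coloring.

Yes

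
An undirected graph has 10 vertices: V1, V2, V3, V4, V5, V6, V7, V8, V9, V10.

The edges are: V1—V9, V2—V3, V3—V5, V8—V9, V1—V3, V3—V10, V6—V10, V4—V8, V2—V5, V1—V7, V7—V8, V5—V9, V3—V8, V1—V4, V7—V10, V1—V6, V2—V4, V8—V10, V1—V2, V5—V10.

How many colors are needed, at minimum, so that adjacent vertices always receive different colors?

V1, V2, V4 are pairwise adjacent, so at least 3 colors are needed.
3 colors suffice: color R → {V1, V5, V8}; color B → {V2, V9, V10}; color G → {V3, V4, V6, V7}. No two adjacent vertices share a color.

3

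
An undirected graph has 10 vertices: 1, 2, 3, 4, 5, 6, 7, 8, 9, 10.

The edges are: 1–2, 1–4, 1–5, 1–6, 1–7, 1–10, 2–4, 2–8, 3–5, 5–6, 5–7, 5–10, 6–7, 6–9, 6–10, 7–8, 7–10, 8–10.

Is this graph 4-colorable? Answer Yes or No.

1, 5, 6, 7, 10 are mutually adjacent (a clique of size 5), so at least 5 colors are needed.
So 4 colors are not enough.

No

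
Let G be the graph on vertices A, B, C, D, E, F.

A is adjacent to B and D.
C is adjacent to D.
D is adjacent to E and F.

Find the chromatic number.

D and E are adjacent, so at least 2 colors are needed.
A valid assignment using 2 colors: A=2, B=1, C=2, D=1, E=2, F=2. No two adjacent vertices share a color.

2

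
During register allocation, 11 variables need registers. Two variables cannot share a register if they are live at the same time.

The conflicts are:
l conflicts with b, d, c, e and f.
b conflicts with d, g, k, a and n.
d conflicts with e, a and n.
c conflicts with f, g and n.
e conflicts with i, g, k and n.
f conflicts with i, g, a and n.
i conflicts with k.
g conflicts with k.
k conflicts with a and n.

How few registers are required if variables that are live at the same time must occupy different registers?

3

l, b, d pairwise conflict, so at least 3 registers are needed.
3 registers suffice: l=3, b=2, d=1, c=2, e=2, f=1, i=3, g=3, k=1, a=3, n=3. Every pair that conflicts lands in different registers.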